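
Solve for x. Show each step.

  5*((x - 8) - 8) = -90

Step 1. [5*((x - 8) - 8) = -90] 5 out front; divide by 5, so div: (x - 8) - 8 = -18.
Step 2. [(x - 8) - 8 = -18] -8 is outermost — add 8 both sides. So sub: x - 8 = -10.
Step 3. [x - 8 = -10] -8 is outermost — add 8 both sides, so sub: x = -2.

Answer: x ∈ {-2}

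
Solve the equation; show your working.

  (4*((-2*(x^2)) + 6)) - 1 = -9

Step 1. [(4*((-2*(x^2)) + 6)) - 1 = -9] the outer -1 inverts by adding 1 ⇒ sub: 4*((-2*(x^2)) + 6) = -8.
Step 2. [4*((-2*(x^2)) + 6) = -8] LHS = 4·(…); ÷4 both sides, so div: (-2*(x^2)) + 6 = -2.
Step 3. [(-2*(x^2)) + 6 = -2] peel the +6: subtract 6 from each side. So sub: -2*(x^2) = -8.
Step 4. [-2*(x^2) = -8] -2·(inner) — divide through by -2, so div: x^2 = 4.
Step 5. [x^2 = 4] √ both sides: 4 ≥ 0 gives two branches. So sqrt: x = 2 or -2.

Answer: x ∈ {-2, 2}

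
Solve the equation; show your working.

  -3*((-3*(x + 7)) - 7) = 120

Step 1. [-3*((-3*(x + 7)) - 7) = 120] divide by the outer -3, so div: (-3*(x + 7)) - 7 = -40.
Step 2. [(-3*(x + 7)) - 7 = -40] add 7: x sits inside (… - 7) ⇒ sub: -3*(x + 7) = -33.
Step 3. [-3*(x + 7) = -33] divide by the outer -3 ⇒ div: x + 7 = 11.
Step 4. [x + 7 = 11] the outer +7 inverts by subtracting 7. So sub: x = 4.

Answer: x ∈ {4}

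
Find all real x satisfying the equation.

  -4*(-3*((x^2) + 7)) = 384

Step 1. [-4*(-3*((x^2) + 7)) = 384] LHS = -4·(…); ÷-4 both sides, so div: -3*((x^2) + 7) = -96.
Step 2. [-3*((x^2) + 7) = -96] leading coefficient -3: divide by -3 ⇒ div: (x^2) + 7 = 32.
Step 3. [(x^2) + 7 = 32] the outer +7 inverts by subtracting 7 ⇒ sub: x^2 = 25.
Step 4. [x^2 = 25] √ both sides: 25 ≥ 0 gives two branches. So sqrt: x = 5 or -5.

Answer: x ∈ {-5, 5}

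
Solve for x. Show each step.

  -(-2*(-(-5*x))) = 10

Step 1. [-(-2*(-(-5*x))) = 10] flip signs both sides. So neg: -2*(-(-5*x)) = -10.
Step 2. [-2*(-(-5*x)) = -10] -2 out front; divide by -2, so div: -(-5*x) = 5.
Step 3. [-(-5*x) = 5] LHS negated; negate both sides, so neg: -5*x = -5.
Step 4. [-5*x = -5] -5·(inner) — divide through by -5, so div: x = 1.

Answer: x ∈ {1}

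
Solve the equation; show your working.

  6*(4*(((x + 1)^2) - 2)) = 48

Step 1. [6*(4*(((x + 1)^2) - 2)) = 48] leading coefficient 6: divide by 6, so div: 4*(((x + 1)^2) - 2) = 8.
Step 2. [4*(((x + 1)^2) - 2) = 8] 4 out front; divide by 4 ⇒ div: ((x + 1)^2) - 2 = 2.
Step 3. [((x + 1)^2) - 2 = 2] the outer -2 inverts by adding 2, so sub: (x + 1)^2 = 4.
Step 4. [(x + 1)^2 = 4] √ both sides: 4 ≥ 0 gives two branches, so sqrt: x + 1 = 2 or -2.
Step 5. [x + 1 = 2 or -2] the outer +1 inverts by subtracting 1 ⇒ sub: x = 1 or -3.

Answer: x ∈ {-3, 1}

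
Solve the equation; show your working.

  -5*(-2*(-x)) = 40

Step 1. [-5*(-2*(-x)) = 40] divide by the outer -5 ⇒ div: -2*(-x) = -8.
Step 2. [-2*(-x) = -8] LHS = -2·(…); ÷-2 both sides. So div: -x = 4.
Step 3. [-x = 4] leading − — multiply by −1. So neg: x = -4.

Answer: x ∈ {-4}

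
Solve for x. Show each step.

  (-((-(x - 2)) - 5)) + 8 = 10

Step 1. [(-((-(x - 2)) - 5)) + 8 = 10] subtract 8: x sits inside (… + 8), so sub: -((-(x - 2)) - 5) = 2.
Step 2. [-((-(x - 2)) - 5) = 2] leading − — multiply by −1 ⇒ neg: (-(x - 2)) - 5 = -2.
Step 3. [(-(x - 2)) - 5 = -2] peel the -5: add 5 from each side ⇒ sub: -(x - 2) = 3.
Step 4. [-(x - 2) = 3] leading − — multiply by −1 ⇒ neg: x - 2 = -3.
Step 5. [x - 2 = -3] the outer -2 inverts by adding 2 ⇒ sub: x = -1.

Answer: x ∈ {-1}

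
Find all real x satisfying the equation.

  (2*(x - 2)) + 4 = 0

Step 1. [(2*(x - 2)) + 4 = 0] 2 divides every term; factor it out, so factor: (x - 2) + 2 = 0.
Step 2. [(x - 2) + 2 = 0] peel the +2: subtract 2 from each side ⇒ sub: x - 2 = -2.
Step 3. [x - 2 = -2] peel the -2: add 2 from each side, so sub: x = 0.

Answer: x ∈ {0}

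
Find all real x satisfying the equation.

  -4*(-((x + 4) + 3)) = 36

Step 1. [-4*(-((x + 4) + 3)) = 36] divide by the outer -4, so div: -((x + 4) + 3) = -9.
Step 2. [-((x + 4) + 3) = -9] leading − — multiply by −1. So neg: (x + 4) + 3 = 9.
Step 3. [(x + 4) + 3 = 9] subtract 3: x sits inside (… + 3). So sub: x + 4 = 6.
Step 4. [x + 4 = 6] 4 comes off first (subtract 4). So sub: x = 2.

Answer: x ∈ {2}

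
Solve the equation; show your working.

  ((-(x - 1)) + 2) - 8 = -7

Step 1. [((-(x - 1)) + 2) - 8 = -7] add 8: x sits inside (… - 8), so sub: (-(x - 1)) + 2 = 1.
Step 2. [(-(x - 1)) + 2 = 1] 2 comes off first (subtract 2), so sub: -(x - 1) = -1.
Step 3. [-(x - 1) = -1] flip signs both sides. So neg: x - 1 = 1.
Step 4. [x - 1 = 1] 1 comes off first (add 1) ⇒ sub: x = 2.

Answer: x ∈ {2}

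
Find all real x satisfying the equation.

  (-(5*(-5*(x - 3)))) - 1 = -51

Step 1. [(-(5*(-5*(x - 3)))) - 1 = -51] peel the -1: add 1 from each side ⇒ sub: -(5*(-5*(x - 3))) = -50.
Step 2. [-(5*(-5*(x - 3))) = -50] LHS negated; negate both sides. So neg: 5*(-5*(x - 3)) = 50.
Step 3. [5*(-5*(x - 3)) = 50] 5·(inner) — divide through by 5, so div: -5*(x - 3) = 10.
Step 4. [-5*(x - 3) = 10] -5 out front; divide by -5. So div: x - 3 = -2.
Step 5. [x - 3 = -2] the outer -3 inverts by adding 3. So sub: x = 1.

Answer: x ∈ {1}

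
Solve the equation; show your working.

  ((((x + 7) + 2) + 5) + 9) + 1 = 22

Step 1. [((((x + 7) + 2) + 5) + 9) + 1 = 22] peel the +1: subtract 1 from each side, so sub: (((x + 7) + 2) + 5) + 9 = 21.
Step 2. [(((x + 7) + 2) + 5) + 9 = 21] +9 is outermost — subtract 9 both sides. So sub: ((x + 7) + 2) + 5 = 12.
Step 3. [((x + 7) + 2) + 5 = 12] peel the +5: subtract 5 from each side. So sub: (x + 7) + 2 = 7.
Step 4. [(x + 7) + 2 = 7] subtract 2: x sits inside (… + 2), so sub: x + 7 = 5.
Step 5. [x + 7 = 5] peel the +7: subtract 7 from each side. So sub: x = -2.

Answer: x ∈ {-2}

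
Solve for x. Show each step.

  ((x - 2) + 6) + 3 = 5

Step 1. [((x - 2) + 6) + 3 = 5] the outer +3 inverts by subtracting 3 ⇒ sub: (x - 2) + 6 = 2.
Step 2. [(x - 2) + 6 = 2] peel the +6: subtract 6 from each side, so sub: x - 2 = -4.
Step 3. [x - 2 = -4] -2 is outermost — add 2 both sides. So sub: x = -2.

Answer: x ∈ {-2}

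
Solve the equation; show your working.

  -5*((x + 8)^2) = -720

Step 1. [-5*((x + 8)^2) = -720] -5·(inner) — divide through by -5, so div: (x + 8)^2 = 144.
Step 2. [(x + 8)^2 = 144] √ both sides: 144 ≥ 0 gives two branches ⇒ sqrt: x + 8 = 12 or -12.
Step 3. [x + 8 = 12 or -12] +8 is outermost — subtract 8 both sides, so sub: x = 4 or -20.

Answer: x ∈ {-20, 4}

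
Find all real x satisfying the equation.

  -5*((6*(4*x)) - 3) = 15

Step 1. [-5*((6*(4*x)) - 3) = 15] -5 out front; divide by -5 ⇒ div: (6*(4*x)) - 3 = -3.
Step 2. [(6*(4*x)) - 3 = -3] -3 is outermost — add 3 both sides. So sub: 6*(4*x) = 0.
Step 3. [6*(4*x) = 0] LHS = 6·(…); ÷6 both sides, so div: 4*x = 0.
Step 4. [4*x = 0] 4 out front; divide by 4. So div: x = 0.

Answer: x ∈ {0}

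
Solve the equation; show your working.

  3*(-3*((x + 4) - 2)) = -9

Step 1. [3*(-3*((x + 4) - 2)) = -9] divide by the outer 3. So div: -3*((x + 4) - 2) = -3.
Step 2. [-3*((x + 4) - 2) = -3] -3·(inner) — divide through by -3. So div: (x + 4) - 2 = 1.
Step 3. [(x + 4) - 2 = 1] the outer -2 inverts by adding 2 ⇒ sub: x + 4 = 3.
Step 4. [x + 4 = 3] 4 comes off first (subtract 4). So sub: x = -1.

Answer: x ∈ {-1}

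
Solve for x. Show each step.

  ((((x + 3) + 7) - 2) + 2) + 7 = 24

Step 1. [((((x + 3) + 7) - 2) + 2) + 7 = 24] +7 is outermost — subtract 7 both sides, so sub: (((x + 3) + 7) - 2) + 2 = 17.
Step 2. [(((x + 3) + 7) - 2) + 2 = 17] peel the +2: subtract 2 from each side. So sub: ((x + 3) + 7) - 2 = 15.
Step 3. [((x + 3) + 7) - 2 = 15] peel the -2: add 2 from each side. So sub: (x + 3) + 7 = 17.
Step 4. [(x + 3) + 7 = 17] +7 is outermost — subtract 7 both sides, so sub: x + 3 = 10.
Step 5. [x + 3 = 10] the outer +3 inverts by subtracting 3, so sub: x = 7.

Answer: x ∈ {7}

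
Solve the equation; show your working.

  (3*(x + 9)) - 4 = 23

Step 1. [(3*(x + 9)) - 4 = 23] peel the -4: add 4 from each side, so sub: 3*(x + 9) = 27.
Step 2. [3*(x + 9) = 27] 3·(inner) — divide through by 3. So div: x + 9 = 9.
Step 3. [x + 9 = 9] 9 comes off first (subtract 9). So sub: x = 0.

Answer: x ∈ {0}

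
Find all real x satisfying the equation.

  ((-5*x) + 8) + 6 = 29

Step 1. [((-5*x) + 8) + 6 = 29] 6 comes off first (subtract 6) ⇒ sub: (-5*x) + 8 = 23.
Step 2. [(-5*x) + 8 = 23] peel the +8: subtract 8 from each side. So sub: -5*x = 15.
Step 3. [-5*x = 15] leading coefficient -5: divide by -5 ⇒ div: x = -3.

Answer: x ∈ {-3}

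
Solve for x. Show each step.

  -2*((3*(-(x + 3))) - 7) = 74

Step 1. [-2*((3*(-(x + 3))) - 7) = 74] -2·(inner) — divide through by -2. So div: (3*(-(x + 3))) - 7 = -37.
Step 2. [(3*(-(x + 3))) - 7 = -37] add 7: x sits inside (… - 7) ⇒ sub: 3*(-(x + 3)) = -30.
Step 3. [3*(-(x + 3)) = -30] LHS = 3·(…); ÷3 both sides ⇒ div: -(x + 3) = -10.
Step 4. [-(x + 3) = -10] flip signs both sides, so neg: x + 3 = 10.
Step 5. [x + 3 = 10] the outer +3 inverts by subtracting 3 ⇒ sub: x = 7.

Answer: x ∈ {7}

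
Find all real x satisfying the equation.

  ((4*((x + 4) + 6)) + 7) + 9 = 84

Step 1. [((4*((x + 4) + 6)) + 7) + 9 = 84] +9 is outermost — subtract 9 both sides. So sub: (4*((x + 4) + 6)) + 7 = 75.
Step 2. [(4*((x + 4) + 6)) + 7 = 75] peel the +7: subtract 7 from each side. So sub: 4*((x + 4) + 6) = 68.
Step 3. [4*((x + 4) + 6) = 68] leading coefficient 4: divide by 4 ⇒ div: (x + 4) + 6 = 17.
Step 4. [(x + 4) + 6 = 17] subtract 6: x sits inside (… + 6) ⇒ sub: x + 4 = 11.
Step 5. [x + 4 = 11] the outer +4 inverts by subtracting 4. So sub: x = 7.

Answer: x ∈ {7}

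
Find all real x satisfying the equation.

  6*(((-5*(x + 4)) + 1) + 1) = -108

Step 1. [6*(((-5*(x + 4)) + 1) + 1) = -108] divide by the outer 6. So div: ((-5*(x + 4)) + 1) + 1 = -18.
Step 2. [((-5*(x + 4)) + 1) + 1 = -18] the outer +1 inverts by subtracting 1. So sub: (-5*(x + 4)) + 1 = -19.
Step 3. [(-5*(x + 4)) + 1 = -19] +1 is outermost — subtract 1 both sides ⇒ sub: -5*(x + 4) = -20.
Step 4. [-5*(x + 4) = -20] -5 out front; divide by -5 ⇒ div: x + 4 = 4.
Step 5. [x + 4 = 4] 4 comes off first (subtract 4), so sub: x = 0.

Answer: x ∈ {0}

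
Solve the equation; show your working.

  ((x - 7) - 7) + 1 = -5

Step 1. [((x - 7) - 7) + 1 = -5] the outer +1 inverts by subtracting 1. So sub: (x - 7) - 7 = -6.
Step 2. [(x - 7) - 7 = -6] peel the -7: add 7 from each side ⇒ sub: x - 7 = 1.
Step 3. [x - 7 = 1] the outer -7 inverts by adding 7 ⇒ sub: x = 8.

Answer: x ∈ {8}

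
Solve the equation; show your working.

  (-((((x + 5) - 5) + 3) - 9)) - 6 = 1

Step 1. [(-((((x + 5) - 5) + 3) - 9)) - 6 = 1] 6 comes off first (add 6). So sub: -((((x + 5) - 5) + 3) - 9) = 7.
Step 2. [-((((x + 5) - 5) + 3) - 9) = 7] flip signs both sides, so neg: (((x + 5) - 5) + 3) - 9 = -7.
Step 3. [(((x + 5) - 5) + 3) - 9 = -7] peel the -9: add 9 from each side ⇒ sub: ((x + 5) - 5) + 3 = 2.
Step 4. [((x + 5) - 5) + 3 = 2] +3 is outermost — subtract 3 both sides. So sub: (x + 5) - 5 = -1.
Step 5. [(x + 5) - 5 = -1] the outer -5 inverts by adding 5, so sub: x + 5 = 4.
Step 6. [x + 5 = 4] the outer +5 inverts by subtracting 5, so sub: x = -1.

Answer: x ∈ {-1}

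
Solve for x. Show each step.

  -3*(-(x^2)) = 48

Step 1. [-3*(-(x^2)) = 48] leading coefficient -3: divide by -3. So div: -(x^2) = -16.
Step 2. [-(x^2) = -16] flip signs both sides. So neg: x^2 = 16.
Step 3. [x^2 = 16] √ both sides: 16 ≥ 0 gives two branches. So sqrt: x = 4 or -4.

Answer: x ∈ {-4, 4}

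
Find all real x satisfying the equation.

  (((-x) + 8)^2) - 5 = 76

Step 1. [(((-x) + 8)^2) - 5 = 76] 5 comes off first (add 5), so sub: ((-x) + 8)^2 = 81.
Step 2. [((-x) + 8)^2 = 81] 81 ≥ 0, LHS is (·)² — take ±√ ⇒ sqrt: (-x) + 8 = 9 or -9.
Step 3. [(-x) + 8 = 9 or -9] 8 comes off first (subtract 8). So sub: -x = 1 or -17.
Step 4. [-x = 1 or -17] LHS negated; negate both sides. So neg: x = -1 or 17.

Answer: x ∈ {-1, 17}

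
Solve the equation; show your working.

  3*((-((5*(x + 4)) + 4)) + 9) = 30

Step 1. [3*((-((5*(x + 4)) + 4)) + 9) = 30] leading coefficient 3: divide by 3. So div: (-((5*(x + 4)) + 4)) + 9 = 10.
Step 2. [(-((5*(x + 4)) + 4)) + 9 = 10] the outer +9 inverts by subtracting 9. So sub: -((5*(x + 4)) + 4) = 1.
Step 3. [-((5*(x + 4)) + 4) = 1] leading − — multiply by −1. So neg: (5*(x + 4)) + 4 = -1.
Step 4. [(5*(x + 4)) + 4 = -1] 4 comes off first (subtract 4), so sub: 5*(x + 4) = -5.
Step 5. [5*(x + 4) = -5] 5·(inner) — divide through by 5, so div: x + 4 = -1.
Step 6. [x + 4 = -1] subtract 4: x sits inside (… + 4), so sub: x = -5.

Answer: x ∈ {-5}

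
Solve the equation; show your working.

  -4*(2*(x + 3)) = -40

Step 1. [-4*(2*(x + 3)) = -40] -4 out front; divide by -4. So div: 2*(x + 3) = 10.
Step 2. [2*(x + 3) = 10] divide by the outer 2 ⇒ div: x + 3 = 5.
Step 3. [x + 3 = 5] +3 is outermost — subtract 3 both sides, so sub: x = 2.

Answer: x ∈ {2}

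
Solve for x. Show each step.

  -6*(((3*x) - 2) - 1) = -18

Step 1. [-6*(((3*x) - 2) - 1) = -18] divide by the outer -6. So div: ((3*x) - 2) - 1 = 3.
Step 2. [((3*x) - 2) - 1 = 3] -1 is outermost — add 1 both sides ⇒ sub: (3*x) - 2 = 4.
Step 3. [(3*x) - 2 = 4] -2 is outermost — add 2 both sides, so sub: 3*x = 6.
Step 4. [3*x = 6] 3 out front; divide by 3 ⇒ div: x = 2.

Answer: x ∈ {2}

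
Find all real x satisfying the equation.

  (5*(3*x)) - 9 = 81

Step 1. [(5*(3*x)) - 9 = 81] add 9: x sits inside (… - 9). So sub: 5*(3*x) = 90.
Step 2. [5*(3*x) = 90] 5 out front; divide by 5, so div: 3*x = 18.
Step 3. [3*x = 18] LHS = 3·(…); ÷3 both sides. So div: x = 6.

Answer: x ∈ {6}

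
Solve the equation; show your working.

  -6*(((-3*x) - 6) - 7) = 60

Step 1. [-6*(((-3*x) - 6) - 7) = 60] LHS = -6·(…); ÷-6 both sides. So div: ((-3*x) - 6) - 7 = -10.
Step 2. [((-3*x) - 6) - 7 = -10] 7 comes off first (add 7), so sub: (-3*x) - 6 = -3.
Step 3. [(-3*x) - 6 = -3] -6 is outermost — add 6 both sides. So sub: -3*x = 3.
Step 4. [-3*x = 3] -3 out front; divide by -3, so div: x = -1.

Answer: x ∈ {-1}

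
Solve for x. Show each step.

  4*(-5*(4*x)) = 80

Step 1. [4*(-5*(4*x)) = 80] 4 out front; divide by 4, so div: -5*(4*x) = 20.
Step 2. [-5*(4*x) = 20] LHS = -5·(…); ÷-5 both sides, so div: 4*x = -4.
Step 3. [4*x = -4] LHS = 4·(…); ÷4 both sides. So div: x = -1.

Answer: x ∈ {-1}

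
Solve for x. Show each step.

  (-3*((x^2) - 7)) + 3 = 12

Step 1. [(-3*((x^2) - 7)) + 3 = 12] the outer +3 inverts by subtracting 3. So sub: -3*((x^2) - 7) = 9.
Step 2. [-3*((x^2) - 7) = 9] -3·(inner) — divide through by -3. So div: (x^2) - 7 = -3.
Step 3. [(x^2) - 7 = -3] add 7: x sits inside (… - 7) ⇒ sub: x^2 = 4.
Step 4. [x^2 = 4] √ both sides: 4 ≥ 0 gives two branches, so sqrt: x = 2 or -2.

Answer: x ∈ {-2, 2}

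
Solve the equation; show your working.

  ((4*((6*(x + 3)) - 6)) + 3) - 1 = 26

Step 1. [((4*((6*(x + 3)) - 6)) + 3) - 1 = 26] peel the -1: add 1 from each side ⇒ sub: (4*((6*(x + 3)) - 6)) + 3 = 27.
Step 2. [(4*((6*(x + 3)) - 6)) + 3 = 27] subtract 3: x sits inside (… + 3), so sub: 4*((6*(x + 3)) - 6) = 24.
Step 3. [4*((6*(x + 3)) - 6) = 24] 4 out front; divide by 4 ⇒ div: (6*(x + 3)) - 6 = 6.
Step 4. [(6*(x + 3)) - 6 = 6] peel the -6: add 6 from each side. So sub: 6*(x + 3) = 12.
Step 5. [6*(x + 3) = 12] 6·(inner) — divide through by 6, so div: x + 3 = 2.
Step 6. [x + 3 = 2] 3 comes off first (subtract 3) ⇒ sub: x = -1.

Answer: x ∈ {-1}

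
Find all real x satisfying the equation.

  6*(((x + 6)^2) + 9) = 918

Step 1. [6*(((x + 6)^2) + 9) = 918] LHS = 6·(…); ÷6 both sides ⇒ div: ((x + 6)^2) + 9 = 153.
Step 2. [((x + 6)^2) + 9 = 153] +9 is outermost — subtract 9 both sides, so sub: (x + 6)^2 = 144.
Step 3. [(x + 6)^2 = 144] LHS squared, RHS 144 ≥ 0: apply √ (±). So sqrt: x + 6 = 12 or -12.
Step 4. [x + 6 = 12 or -12] subtract 6: x sits inside (… + 6). So sub: x = 6 or -18.

Answer: x ∈ {-18, 6}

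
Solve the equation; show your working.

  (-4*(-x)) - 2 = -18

Step 1. [(-4*(-x)) - 2 = -18] 2 comes off first (add 2). So sub: -4*(-x) = -16.
Step 2. [-4*(-x) = -16] -4·(inner) — divide through by -4, so div: -x = 4.
Step 3. [-x = 4] leading − — multiply by −1. So neg: x = -4.

Answer: x ∈ {-4}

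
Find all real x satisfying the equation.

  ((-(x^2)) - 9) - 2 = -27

Step 1. [((-(x^2)) - 9) - 2 = -27] add 2: x sits inside (… - 2). So sub: (-(x^2)) - 9 = -25.
Step 2. [(-(x^2)) - 9 = -25] 9 comes off first (add 9) ⇒ sub: -(x^2) = -16.
Step 3. [-(x^2) = -16] flip signs both sides. So neg: x^2 = 16.
Step 4. [x^2 = 16] √ both sides: 16 ≥ 0 gives two branches. So sqrt: x = 4 or -4.

Answer: x ∈ {-4, 4}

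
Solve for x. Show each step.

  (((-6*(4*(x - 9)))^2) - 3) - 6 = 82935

Step 1. [(((-6*(4*(x - 9)))^2) - 3) - 6 = 82935] add 6: x sits inside (… - 6) ⇒ sub: ((-6*(4*(x - 9)))^2) - 3 = 82941.
Step 2. [((-6*(4*(x - 9)))^2) - 3 = 82941] 3 comes off first (add 3). So sub: (-6*(4*(x - 9)))^2 = 82944.
Step 3. [(-6*(4*(x - 9)))^2 = 82944] √ both sides: 82944 ≥ 0 gives two branches, so sqrt: -6*(4*(x - 9)) = 288 or -288.
Step 4. [-6*(4*(x - 9)) = 288 or -288] -6·(inner) — divide through by -6, so div: 4*(x - 9) = -48 or 48.
Step 5. [4*(x - 9) = -48 or 48] LHS = 4·(…); ÷4 both sides, so div: x - 9 = -12 or 12.
Step 6. [x - 9 = -12 or 12] add 9: x sits inside (… - 9) ⇒ sub: x = -3 or 21.

Answer: x ∈ {-3, 21}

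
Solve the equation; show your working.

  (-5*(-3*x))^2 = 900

Step 1. [(-5*(-3*x))^2 = 900] 900 ≥ 0, LHS is (·)² — take ±√, so sqrt: -5*(-3*x) = 30 or -30.
Step 2. [-5*(-3*x) = 30 or -30] divide by the outer -5. So div: -3*x = -6 or 6.
Step 3. [-3*x = -6 or 6] LHS = -3·(…); ÷-3 both sides ⇒ div: x = 2 or -2.

Answer: x ∈ {-2, 2}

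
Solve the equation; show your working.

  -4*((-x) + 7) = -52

Step 1. [-4*((-x) + 7) = -52] divide by the outer -4, so div: (-x) + 7 = 13.
Step 2. [(-x) + 7 = 13] +7 is outermost — subtract 7 both sides. So sub: -x = 6.
Step 3. [-x = 6] LHS negated; negate both sides, so neg: x = -6.

Answer: x ∈ {-6}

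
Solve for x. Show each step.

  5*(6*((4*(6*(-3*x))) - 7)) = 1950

Step 1. [5*(6*((4*(6*(-3*x))) - 7)) = 1950] divide by the outer 5 ⇒ div: 6*((4*(6*(-3*x))) - 7) = 390.
Step 2. [6*((4*(6*(-3*x))) - 7) = 390] divide by the outer 6 ⇒ div: (4*(6*(-3*x))) - 7 = 65.
Step 3. [(4*(6*(-3*x))) - 7 = 65] 7 comes off first (add 7) ⇒ sub: 4*(6*(-3*x)) = 72.
Step 4. [4*(6*(-3*x)) = 72] LHS = 4·(…); ÷4 both sides, so div: 6*(-3*x) = 18.
Step 5. [6*(-3*x) = 18] LHS = 6·(…); ÷6 both sides. So div: -3*x = 3.
Step 6. [-3*x = 3] -3 out front; divide by -3 ⇒ div: x = -1.

Answer: x ∈ {-1}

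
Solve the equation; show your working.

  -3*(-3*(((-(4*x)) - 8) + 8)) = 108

Step 1. [-3*(-3*(((-(4*x)) - 8) + 8)) = 108] leading coefficient -3: divide by -3 ⇒ div: -3*(((-(4*x)) - 8) + 8) = -36.
Step 2. [-3*(((-(4*x)) - 8) + 8) = -36] -3 out front; divide by -3. So div: ((-(4*x)) - 8) + 8 = 12.
Step 3. [((-(4*x)) - 8) + 8 = 12] the outer +8 inverts by subtracting 8, so sub: (-(4*x)) - 8 = 4.
Step 4. [(-(4*x)) - 8 = 4] the outer -8 inverts by adding 8, so sub: -(4*x) = 12.
Step 5. [-(4*x) = 12] LHS negated; negate both sides. So neg: 4*x = -12.
Step 6. [4*x = -12] leading coefficient 4: divide by 4 ⇒ div: x = -3.

Answer: x ∈ {-3}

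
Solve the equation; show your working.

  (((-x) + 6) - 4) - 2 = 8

Step 1. [(((-x) + 6) - 4) - 2 = 8] 2 comes off first (add 2), so sub: ((-x) + 6) - 4 = 10.
Step 2. [((-x) + 6) - 4 = 10] add 4: x sits inside (… - 4) ⇒ sub: (-x) + 6 = 14.
Step 3. [(-x) + 6 = 14] +6 is outermost — subtract 6 both sides ⇒ sub: -x = 8.
Step 4. [-x = 8] leading − — multiply by −1, so neg: x = -8.

Answer: x ∈ {-8}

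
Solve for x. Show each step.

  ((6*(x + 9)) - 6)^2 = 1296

Step 1. [((6*(x + 9)) - 6)^2 = 1296] √ both sides: 1296 ≥ 0 gives two branches, so sqrt: (6*(x + 9)) - 6 = 36 or -36.
Step 2. [(6*(x + 9)) - 6 = 36 or -36] 6 comes off first (add 6). So sub: 6*(x + 9) = 42 or -30.
Step 3. [6*(x + 9) = 42 or -30] leading coefficient 6: divide by 6. So div: x + 9 = 7 or -5.
Step 4. [x + 9 = 7 or -5] peel the +9: subtract 9 from each side ⇒ sub: x = -2 or -14.

Answer: x ∈ {-14, -2}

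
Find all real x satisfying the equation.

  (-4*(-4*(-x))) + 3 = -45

Step 1. [(-4*(-4*(-x))) + 3 = -45] subtract 3: x sits inside (… + 3), so sub: -4*(-4*(-x)) = -48.
Step 2. [-4*(-4*(-x)) = -48] divide by the outer -4 ⇒ div: -4*(-x) = 12.
Step 3. [-4*(-x) = 12] divide by the outer -4. So div: -x = -3.
Step 4. [-x = -3] leading − — multiply by −1 ⇒ neg: x = 3.

Answer: x ∈ {3}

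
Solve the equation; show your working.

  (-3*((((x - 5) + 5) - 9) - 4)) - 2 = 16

Step 1. [(-3*((((x - 5) + 5) - 9) - 4)) - 2 = 16] add 2: x sits inside (… - 2), so sub: -3*((((x - 5) + 5) - 9) - 4) = 18.
Step 2. [-3*((((x - 5) + 5) - 9) - 4) = 18] -3 out front; divide by -3 ⇒ div: (((x - 5) + 5) - 9) - 4 = -6.
Step 3. [(((x - 5) + 5) - 9) - 4 = -6] the outer -4 inverts by adding 4. So sub: ((x - 5) + 5) - 9 = -2.
Step 4. [((x - 5) + 5) - 9 = -2] -9 is outermost — add 9 both sides. So sub: (x - 5) + 5 = 7.
Step 5. [(x - 5) + 5 = 7] 5 comes off first (subtract 5). So sub: x - 5 = 2.
Step 6. [x - 5 = 2] the outer -5 inverts by adding 5. So sub: x = 7.

Answer: x ∈ {7}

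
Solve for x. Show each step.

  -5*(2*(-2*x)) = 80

Step 1. [-5*(2*(-2*x)) = 80] LHS = -5·(…); ÷-5 both sides ⇒ div: 2*(-2*x) = -16.
Step 2. [2*(-2*x) = -16] LHS = 2·(…); ÷2 both sides, so div: -2*x = -8.
Step 3. [-2*x = -8] divide by the outer -2. So div: x = 4.

Answer: x ∈ {4}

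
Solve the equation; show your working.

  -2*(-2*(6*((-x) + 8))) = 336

Step 1. [-2*(-2*(6*((-x) + 8))) = 336] LHS = -2·(…); ÷-2 both sides ⇒ div: -2*(6*((-x) + 8)) = -168.
Step 2. [-2*(6*((-x) + 8)) = -168] -2·(inner) — divide through by -2 ⇒ div: 6*((-x) + 8) = 84.
Step 3. [6*((-x) + 8) = 84] divide by the outer 6 ⇒ div: (-x) + 8 = 14.
Step 4. [(-x) + 8 = 14] +8 is outermost — subtract 8 both sides ⇒ sub: -x = 6.
Step 5. [-x = 6] LHS negated; negate both sides, so neg: x = -6.

Answer: x ∈ {-6}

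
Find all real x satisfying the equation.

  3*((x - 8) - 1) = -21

Step 1. [3*((x - 8) - 1) = -21] divide by the outer 3. So div: (x - 8) - 1 = -7.
Step 2. [(x - 8) - 1 = -7] peel the -1: add 1 from each side. So sub: x - 8 = -6.
Step 3. [x - 8 = -6] peel the -8: add 8 from each side, so sub: x = 2.

Answer: x ∈ {2}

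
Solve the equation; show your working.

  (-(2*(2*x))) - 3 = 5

Step 1. [(-(2*(2*x))) - 3 = 5] peel the -3: add 3 from each side. So sub: -(2*(2*x)) = 8.
Step 2. [-(2*(2*x)) = 8] flip signs both sides ⇒ neg: 2*(2*x) = -8.
Step 3. [2*(2*x) = -8] leading coefficient 2: divide by 2, so div: 2*x = -4.
Step 4. [2*x = -4] 2 out front; divide by 2, so div: x = -2.

Answer: x ∈ {-2}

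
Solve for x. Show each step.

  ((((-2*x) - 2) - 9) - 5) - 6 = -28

Step 1. [((((-2*x) - 2) - 9) - 5) - 6 = -28] the outer -6 inverts by adding 6. So sub: (((-2*x) - 2) - 9) - 5 = -22.
Step 2. [(((-2*x) - 2) - 9) - 5 = -22] -5 is outermost — add 5 both sides ⇒ sub: ((-2*x) - 2) - 9 = -17.
Step 3. [((-2*x) - 2) - 9 = -17] add 9: x sits inside (… - 9). So sub: (-2*x) - 2 = -8.
Step 4. [(-2*x) - 2 = -8] 2 comes off first (add 2) ⇒ sub: -2*x = -6.
Step 5. [-2*x = -6] -2 out front; divide by -2 ⇒ div: x = 3.

Answer: x ∈ {3}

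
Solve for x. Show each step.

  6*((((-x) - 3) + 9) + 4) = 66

Step 1. [6*((((-x) - 3) + 9) + 4) = 66] leading coefficient 6: divide by 6, so div: (((-x) - 3) + 9) + 4 = 11.
Step 2. [(((-x) - 3) + 9) + 4 = 11] subtract 4: x sits inside (… + 4). So sub: ((-x) - 3) + 9 = 7.
Step 3. [((-x) - 3) + 9 = 7] subtract 9: x sits inside (… + 9) ⇒ sub: (-x) - 3 = -2.
Step 4. [(-x) - 3 = -2] add 3: x sits inside (… - 3). So sub: -x = 1.
Step 5. [-x = 1] flip signs both sides. So neg: x = -1.

Answer: x ∈ {-1}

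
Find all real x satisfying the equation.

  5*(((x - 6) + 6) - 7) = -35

Step 1. [5*(((x - 6) + 6) - 7) = -35] 5 out front; divide by 5 ⇒ div: ((x - 6) + 6) - 7 = -7.
Step 2. [((x - 6) + 6) - 7 = -7] add 7: x sits inside (… - 7), so sub: (x - 6) + 6 = 0.
Step 3. [(x - 6) + 6 = 0] subtract 6: x sits inside (… + 6), so sub: x - 6 = -6.
Step 4. [x - 6 = -6] peel the -6: add 6 from each side, so sub: x = 0.

Answer: x ∈ {0}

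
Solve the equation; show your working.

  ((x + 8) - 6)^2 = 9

Step 1. [((x + 8) - 6)^2 = 9] √ both sides: 9 ≥ 0 gives two branches ⇒ sqrt: (x + 8) - 6 = 3 or -3.
Step 2. [(x + 8) - 6 = 3 or -3] -6 is outermost — add 6 both sides ⇒ sub: x + 8 = 9 or 3.
Step 3. [x + 8 = 9 or 3] the outer +8 inverts by subtracting 8. So sub: x = 1 or -5.

Answer: x ∈ {-5, 1}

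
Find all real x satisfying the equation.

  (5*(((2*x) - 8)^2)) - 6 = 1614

Step 1. [(5*(((2*x) - 8)^2)) - 6 = 1614] add 6: x sits inside (… - 6) ⇒ sub: 5*(((2*x) - 8)^2) = 1620.
Step 2. [5*(((2*x) - 8)^2) = 1620] divide by the outer 5, so div: ((2*x) - 8)^2 = 324.
Step 3. [((2*x) - 8)^2 = 324] 324 ≥ 0, LHS is (·)² — take ±√, so sqrt: (2*x) - 8 = 18 or -18.
Step 4. [(2*x) - 8 = 18 or -18] add 8: x sits inside (… - 8) ⇒ sub: 2*x = 26 or -10.
Step 5. [2*x = 26 or -10] divide by the outer 2. So div: x = 13 or -5.

Answer: x ∈ {-5, 13}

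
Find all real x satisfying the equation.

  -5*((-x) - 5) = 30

Step 1. [-5*((-x) - 5) = 30] -5 out front; divide by -5. So div: (-x) - 5 = -6.
Step 2. [(-x) - 5 = -6] -5 is outermost — add 5 both sides ⇒ sub: -x = -1.
Step 3. [-x = -1] flip signs both sides ⇒ neg: x = 1.

Answer: x ∈ {1}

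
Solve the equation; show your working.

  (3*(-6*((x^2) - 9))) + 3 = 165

Step 1. [(3*(-6*((x^2) - 9))) + 3 = 165] peel the +3: subtract 3 from each side ⇒ sub: 3*(-6*((x^2) - 9)) = 162.
Step 2. [3*(-6*((x^2) - 9)) = 162] LHS = 3·(…); ÷3 both sides. So div: -6*((x^2) - 9) = 54.
Step 3. [-6*((x^2) - 9) = 54] LHS = -6·(…); ÷-6 both sides, so div: (x^2) - 9 = -9.
Step 4. [(x^2) - 9 = -9] 9 comes off first (add 9), so sub: x^2 = 0.
Step 5. [x^2 = 0] LHS squared, RHS 0 ≥ 0: apply √ (±) ⇒ sqrt: x = 0.

Answer: x ∈ {0}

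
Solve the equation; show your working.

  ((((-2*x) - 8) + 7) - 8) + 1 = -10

Step 1. [((((-2*x) - 8) + 7) - 8) + 1 = -10] +1 is outermost — subtract 1 both sides. So sub: (((-2*x) - 8) + 7) - 8 = -11.
Step 2. [(((-2*x) - 8) + 7) - 8 = -11] the outer -8 inverts by adding 8 ⇒ sub: ((-2*x) - 8) + 7 = -3.
Step 3. [((-2*x) - 8) + 7 = -3] subtract 7: x sits inside (… + 7) ⇒ sub: (-2*x) - 8 = -10.
Step 4. [(-2*x) - 8 = -10] common factor -2 (LHS and -10) — divide through ⇒ factor: x + 4 = 5.
Step 5. [x + 4 = 5] the outer +4 inverts by subtracting 4. So sub: x = 1.

Answer: x ∈ {1}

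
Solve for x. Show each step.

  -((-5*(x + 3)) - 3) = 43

Step 1. [-((-5*(x + 3)) - 3) = 43] flip signs both sides, so neg: (-5*(x + 3)) - 3 = -43.
Step 2. [(-5*(x + 3)) - 3 = -43] 3 comes off first (add 3). So sub: -5*(x + 3) = -40.
Step 3. [-5*(x + 3) = -40] -5 out front; divide by -5, so div: x + 3 = 8.
Step 4. [x + 3 = 8] 3 comes off first (subtract 3), so sub: x = 5.

Answer: x ∈ {5}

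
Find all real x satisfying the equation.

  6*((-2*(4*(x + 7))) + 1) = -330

Step 1. [6*((-2*(4*(x + 7))) + 1) = -330] 6·(inner) — divide through by 6. So div: (-2*(4*(x + 7))) + 1 = -55.
Step 2. [(-2*(4*(x + 7))) + 1 = -55] +1 is outermost — subtract 1 both sides. So sub: -2*(4*(x + 7)) = -56.
Step 3. [-2*(4*(x + 7)) = -56] -2·(inner) — divide through by -2. So div: 4*(x + 7) = 28.
Step 4. [4*(x + 7) = 28] divide by the outer 4 ⇒ div: x + 7 = 7.
Step 5. [x + 7 = 7] the outer +7 inverts by subtracting 7, so sub: x = 0.

Answer: x ∈ {0}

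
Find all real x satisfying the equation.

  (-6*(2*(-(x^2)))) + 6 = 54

Step 1. [(-6*(2*(-(x^2)))) + 6 = 54] common factor -6 (LHS and 54) — divide through. So factor: (2*(-(x^2))) - 1 = -9.
Step 2. [(2*(-(x^2))) - 1 = -9] -1 is outermost — add 1 both sides. So sub: 2*(-(x^2)) = -8.
Step 3. [2*(-(x^2)) = -8] LHS = 2·(…); ÷2 both sides, so div: -(x^2) = -4.
Step 4. [-(x^2) = -4] LHS negated; negate both sides, so neg: x^2 = 4.
Step 5. [x^2 = 4] √ both sides: 4 ≥ 0 gives two branches ⇒ sqrt: x = 2 or -2.

Answer: x ∈ {-2, 2}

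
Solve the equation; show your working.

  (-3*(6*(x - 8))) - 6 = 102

Step 1. [(-3*(6*(x - 8))) - 6 = 102] common factor -3 (LHS and 102) — divide through ⇒ factor: (6*(x - 8)) + 2 = -34.
Step 2. [(6*(x - 8)) + 2 = -34] 2 comes off first (subtract 2), so sub: 6*(x - 8) = -36.
Step 3. [6*(x - 8) = -36] 6 out front; divide by 6, so div: x - 8 = -6.
Step 4. [x - 8 = -6] peel the -8: add 8 from each side ⇒ sub: x = 2.

Answer: x ∈ {2}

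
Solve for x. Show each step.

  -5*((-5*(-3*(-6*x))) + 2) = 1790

Step 1. [-5*((-5*(-3*(-6*x))) + 2) = 1790] divide by the outer -5. So div: (-5*(-3*(-6*x))) + 2 = -358.
Step 2. [(-5*(-3*(-6*x))) + 2 = -358] the outer +2 inverts by subtracting 2. So sub: -5*(-3*(-6*x)) = -360.
Step 3. [-5*(-3*(-6*x)) = -360] -5 out front; divide by -5 ⇒ div: -3*(-6*x) = 72.
Step 4. [-3*(-6*x) = 72] divide by the outer -3 ⇒ div: -6*x = -24.
Step 5. [-6*x = -24] -6 out front; divide by -6, so div: x = 4.

Answer: x ∈ {4}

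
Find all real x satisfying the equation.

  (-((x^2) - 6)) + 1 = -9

Step 1. [(-((x^2) - 6)) + 1 = -9] +1 is outermost — subtract 1 both sides ⇒ sub: -((x^2) - 6) = -10.
Step 2. [-((x^2) - 6) = -10] flip signs both sides, so neg: (x^2) - 6 = 10.
Step 3. [(x^2) - 6 = 10] 6 comes off first (add 6) ⇒ sub: x^2 = 16.
Step 4. [x^2 = 16] √ both sides: 16 ≥ 0 gives two branches. So sqrt: x = 4 or -4.

Answer: x ∈ {-4, 4}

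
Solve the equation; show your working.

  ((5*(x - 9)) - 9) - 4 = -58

Step 1. [((5*(x - 9)) - 9) - 4 = -58] peel the -4: add 4 from each side. So sub: (5*(x - 9)) - 9 = -54.
Step 2. [(5*(x - 9)) - 9 = -54] the outer -9 inverts by adding 9, so sub: 5*(x - 9) = -45.
Step 3. [5*(x - 9) = -45] 5·(inner) — divide through by 5 ⇒ div: x - 9 = -9.
Step 4. [x - 9 = -9] the outer -9 inverts by adding 9 ⇒ sub: x = 0.

Answer: x ∈ {0}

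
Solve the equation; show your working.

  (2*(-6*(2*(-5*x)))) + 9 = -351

Step 1. [(2*(-6*(2*(-5*x)))) + 9 = -351] 9 comes off first (subtract 9). So sub: 2*(-6*(2*(-5*x))) = -360.
Step 2. [2*(-6*(2*(-5*x))) = -360] 2 out front; divide by 2, so div: -6*(2*(-5*x)) = -180.
Step 3. [-6*(2*(-5*x)) = -180] -6 out front; divide by -6 ⇒ div: 2*(-5*x) = 30.
Step 4. [2*(-5*x) = 30] leading coefficient 2: divide by 2. So div: -5*x = 15.
Step 5. [-5*x = 15] leading coefficient -5: divide by -5. So div: x = -3.

Answer: x ∈ {-3}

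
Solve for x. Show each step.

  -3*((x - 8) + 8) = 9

Step 1. [-3*((x - 8) + 8) = 9] divide by the outer -3 ⇒ div: (x - 8) + 8 = -3.
Step 2. [(x - 8) + 8 = -3] subtract 8: x sits inside (… + 8). So sub: x - 8 = -11.
Step 3. [x - 8 = -11] the outer -8 inverts by adding 8, so sub: x = -3.

Answer: x ∈ {-3}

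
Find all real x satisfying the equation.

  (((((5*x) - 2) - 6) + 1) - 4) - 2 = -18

Step 1. [(((((5*x) - 2) - 6) + 1) - 4) - 2 = -18] add 2: x sits inside (… - 2) ⇒ sub: ((((5*x) - 2) - 6) + 1) - 4 = -16.
Step 2. [((((5*x) - 2) - 6) + 1) - 4 = -16] the outer -4 inverts by adding 4, so sub: (((5*x) - 2) - 6) + 1 = -12.
Step 3. [(((5*x) - 2) - 6) + 1 = -12] 1 comes off first (subtract 1), so sub: ((5*x) - 2) - 6 = -13.
Step 4. [((5*x) - 2) - 6 = -13] the outer -6 inverts by adding 6 ⇒ sub: (5*x) - 2 = -7.
Step 5. [(5*x) - 2 = -7] add 2: x sits inside (… - 2), so sub: 5*x = -5.
Step 6. [5*x = -5] 5 out front; divide by 5 ⇒ div: x = -1.

Answer: x ∈ {-1}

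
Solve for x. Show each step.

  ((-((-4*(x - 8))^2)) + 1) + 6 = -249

Step 1. [((-((-4*(x - 8))^2)) + 1) + 6 = -249] +6 is outermost — subtract 6 both sides. So sub: (-((-4*(x - 8))^2)) + 1 = -255.
Step 2. [(-((-4*(x - 8))^2)) + 1 = -255] peel the +1: subtract 1 from each side ⇒ sub: -((-4*(x - 8))^2) = -256.
Step 3. [-((-4*(x - 8))^2) = -256] leading − — multiply by −1, so neg: (-4*(x - 8))^2 = 256.
Step 4. [(-4*(x - 8))^2 = 256] √ both sides: 256 ≥ 0 gives two branches. So sqrt: -4*(x - 8) = 16 or -16.
Step 5. [-4*(x - 8) = 16 or -16] -4·(inner) — divide through by -4, so div: x - 8 = -4 or 4.
Step 6. [x - 8 = -4 or 4] 8 comes off first (add 8) ⇒ sub: x = 4 or 12.

Answer: x ∈ {4, 12}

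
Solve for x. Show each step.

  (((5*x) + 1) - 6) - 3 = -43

Step 1. [(((5*x) + 1) - 6) - 3 = -43] -3 is outermost — add 3 both sides, so sub: ((5*x) + 1) - 6 = -40.
Step 2. [((5*x) + 1) - 6 = -40] add 6: x sits inside (… - 6), so sub: (5*x) + 1 = -34.
Step 3. [(5*x) + 1 = -34] +1 is outermost — subtract 1 both sides. So sub: 5*x = -35.
Step 4. [5*x = -35] divide by the outer 5. So div: x = -7.

Answer: x ∈ {-7}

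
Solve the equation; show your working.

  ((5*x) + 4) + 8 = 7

Step 1. [((5*x) + 4) + 8 = 7] 8 comes off first (subtract 8) ⇒ sub: (5*x) + 4 = -1.
Step 2. [(5*x) + 4 = -1] 4 comes off first (subtract 4), so sub: 5*x = -5.
Step 3. [5*x = -5] 5 out front; divide by 5. So div: x = -1.

Answer: x ∈ {-1}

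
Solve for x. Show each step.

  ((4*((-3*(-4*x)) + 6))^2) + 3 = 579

Step 1. [((4*((-3*(-4*x)) + 6))^2) + 3 = 579] 3 comes off first (subtract 3) ⇒ sub: (4*((-3*(-4*x)) + 6))^2 = 576.
Step 2. [(4*((-3*(-4*x)) + 6))^2 = 576] √ both sides: 576 ≥ 0 gives two branches ⇒ sqrt: 4*((-3*(-4*x)) + 6) = 24 or -24.
Step 3. [4*((-3*(-4*x)) + 6) = 24 or -24] 4·(inner) — divide through by 4. So div: (-3*(-4*x)) + 6 = 6 or -6.
Step 4. [(-3*(-4*x)) + 6 = 6 or -6] +6 is outermost — subtract 6 both sides ⇒ sub: -3*(-4*x) = 0 or -12.
Step 5. [-3*(-4*x) = 0 or -12] LHS = -3·(…); ÷-3 both sides ⇒ div: -4*x = 0 or 4.
Step 6. [-4*x = 0 or 4] leading coefficient -4: divide by -4, so div: x = 0 or -1.

Answer: x ∈ {-1, 0}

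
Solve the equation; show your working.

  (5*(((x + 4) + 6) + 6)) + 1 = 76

Step 1. [(5*(((x + 4) + 6) + 6)) + 1 = 76] the outer +1 inverts by subtracting 1, so sub: 5*(((x + 4) + 6) + 6) = 75.
Step 2. [5*(((x + 4) + 6) + 6) = 75] 5 out front; divide by 5, so div: ((x + 4) + 6) + 6 = 15.
Step 3. [((x + 4) + 6) + 6 = 15] +6 is outermost — subtract 6 both sides ⇒ sub: (x + 4) + 6 = 9.
Step 4. [(x + 4) + 6 = 9] subtract 6: x sits inside (… + 6), so sub: x + 4 = 3.
Step 5. [x + 4 = 3] 4 comes off first (subtract 4), so sub: x = -1.

Answer: x ∈ {-1}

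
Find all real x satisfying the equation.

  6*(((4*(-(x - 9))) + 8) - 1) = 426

Step 1. [6*(((4*(-(x - 9))) + 8) - 1) = 426] 6 out front; divide by 6, so div: ((4*(-(x - 9))) + 8) - 1 = 71.
Step 2. [((4*(-(x - 9))) + 8) - 1 = 71] 1 comes off first (add 1) ⇒ sub: (4*(-(x - 9))) + 8 = 72.
Step 3. [(4*(-(x - 9))) + 8 = 72] 4 divides every term; factor it out, so factor: (-(x - 9)) + 2 = 18.
Step 4. [(-(x - 9)) + 2 = 18] 2 comes off first (subtract 2). So sub: -(x - 9) = 16.
Step 5. [-(x - 9) = 16] leading − — multiply by −1 ⇒ neg: x - 9 = -16.
Step 6. [x - 9 = -16] 9 comes off first (add 9) ⇒ sub: x = -7.

Answer: x ∈ {-7}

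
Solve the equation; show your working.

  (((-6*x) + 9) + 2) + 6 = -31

Step 1. [(((-6*x) + 9) + 2) + 6 = -31] peel the +6: subtract 6 from each side. So sub: ((-6*x) + 9) + 2 = -37.
Step 2. [((-6*x) + 9) + 2 = -37] 2 comes off first (subtract 2), so sub: (-6*x) + 9 = -39.
Step 3. [(-6*x) + 9 = -39] 9 comes off first (subtract 9) ⇒ sub: -6*x = -48.
Step 4. [-6*x = -48] leading coefficient -6: divide by -6 ⇒ div: x = 8.

Answer: x ∈ {8}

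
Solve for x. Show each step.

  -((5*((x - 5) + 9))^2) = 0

Step 1. [-((5*((x - 5) + 9))^2) = 0] LHS negated; negate both sides, so neg: (5*((x - 5) + 9))^2 = 0.
Step 2. [(5*((x - 5) + 9))^2 = 0] LHS squared, RHS 0 ≥ 0: apply √ (±). So sqrt: 5*((x - 5) + 9) = 0.
Step 3. [5*((x - 5) + 9) = 0] leading coefficient 5: divide by 5 ⇒ div: (x - 5) + 9 = 0.
Step 4. [(x - 5) + 9 = 0] peel the +9: subtract 9 from each side. So sub: x - 5 = -9.
Step 5. [x - 5 = -9] peel the -5: add 5 from each side, so sub: x = -4.

Answer: x ∈ {-4}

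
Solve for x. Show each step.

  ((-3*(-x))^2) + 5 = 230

Step 1. [((-3*(-x))^2) + 5 = 230] subtract 5: x sits inside (… + 5). So sub: (-3*(-x))^2 = 225.
Step 2. [(-3*(-x))^2 = 225] 225 ≥ 0, LHS is (·)² — take ±√ ⇒ sqrt: -3*(-x) = 15 or -15.
Step 3. [-3*(-x) = 15 or -15] LHS = -3·(…); ÷-3 both sides ⇒ div: -x = -5 or 5.
Step 4. [-x = -5 or 5] leading − — multiply by −1, so neg: x = 5 or -5.

Answer: x ∈ {-5, 5}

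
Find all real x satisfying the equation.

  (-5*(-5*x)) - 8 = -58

Step 1. [(-5*(-5*x)) - 8 = -58] 8 comes off first (add 8). So sub: -5*(-5*x) = -50.
Step 2. [-5*(-5*x) = -50] LHS = -5·(…); ÷-5 both sides ⇒ div: -5*x = 10.
Step 3. [-5*x = 10] -5 out front; divide by -5 ⇒ div: x = -2.

Answer: x ∈ {-2}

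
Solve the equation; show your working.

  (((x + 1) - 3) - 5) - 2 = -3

Step 1. [(((x + 1) - 3) - 5) - 2 = -3] add 2: x sits inside (… - 2). So sub: ((x + 1) - 3) - 5 = -1.
Step 2. [((x + 1) - 3) - 5 = -1] peel the -5: add 5 from each side. So sub: (x + 1) - 3 = 4.
Step 3. [(x + 1) - 3 = 4] the outer -3 inverts by adding 3 ⇒ sub: x + 1 = 7.
Step 4. [x + 1 = 7] +1 is outermost — subtract 1 both sides. So sub: x = 6.

Answer: x ∈ {6}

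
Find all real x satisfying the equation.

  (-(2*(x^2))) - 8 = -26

Step 1. [(-(2*(x^2))) - 8 = -26] 8 comes off first (add 8), so sub: -(2*(x^2)) = -18.
Step 2. [-(2*(x^2)) = -18] leading − — multiply by −1 ⇒ neg: 2*(x^2) = 18.
Step 3. [2*(x^2) = 18] 2 out front; divide by 2, so div: x^2 = 9.
Step 4. [x^2 = 9] LHS squared, RHS 9 ≥ 0: apply √ (±), so sqrt: x = 3 or -3.

Answer: x ∈ {-3, 3}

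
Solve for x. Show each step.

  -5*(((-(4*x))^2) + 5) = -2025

Step 1. [-5*(((-(4*x))^2) + 5) = -2025] -5 out front; divide by -5. So div: ((-(4*x))^2) + 5 = 405.
Step 2. [((-(4*x))^2) + 5 = 405] the outer +5 inverts by subtracting 5 ⇒ sub: (-(4*x))^2 = 400.
Step 3. [(-(4*x))^2 = 400] 400 ≥ 0, LHS is (·)² — take ±√, so sqrt: -(4*x) = 20 or -20.
Step 4. [-(4*x) = 20 or -20] flip signs both sides. So neg: 4*x = -20 or 20.
Step 5. [4*x = -20 or 20] divide by the outer 4 ⇒ div: x = -5 or 5.

Answer: x ∈ {-5, 5}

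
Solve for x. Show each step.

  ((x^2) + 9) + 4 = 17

Step 1. [((x^2) + 9) + 4 = 17] peel the +4: subtract 4 from each side, so sub: (x^2) + 9 = 13.
Step 2. [(x^2) + 9 = 13] peel the +9: subtract 9 from each side ⇒ sub: x^2 = 4.
Step 3. [x^2 = 4] √ both sides: 4 ≥ 0 gives two branches, so sqrt: x = 2 or -2.

Answer: x ∈ {-2, 2}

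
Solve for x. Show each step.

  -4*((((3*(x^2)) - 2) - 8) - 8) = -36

Step 1. [-4*((((3*(x^2)) - 2) - 8) - 8) = -36] leading coefficient -4: divide by -4, so div: (((3*(x^2)) - 2) - 8) - 8 = 9.
Step 2. [(((3*(x^2)) - 2) - 8) - 8 = 9] -8 is outermost — add 8 both sides, so sub: ((3*(x^2)) - 2) - 8 = 17.
Step 3. [((3*(x^2)) - 2) - 8 = 17] add 8: x sits inside (… - 8). So sub: (3*(x^2)) - 2 = 25.
Step 4. [(3*(x^2)) - 2 = 25] 2 comes off first (add 2). So sub: 3*(x^2) = 27.
Step 5. [3*(x^2) = 27] leading coefficient 3: divide by 3 ⇒ div: x^2 = 9.
Step 6. [x^2 = 9] LHS squared, RHS 9 ≥ 0: apply √ (±), so sqrt: x = 3 or -3.

Answer: x ∈ {-3, 3}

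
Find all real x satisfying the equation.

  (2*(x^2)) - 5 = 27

Step 1. [(2*(x^2)) - 5 = 27] peel the -5: add 5 from each side ⇒ sub: 2*(x^2) = 32.
Step 2. [2*(x^2) = 32] 2 out front; divide by 2 ⇒ div: x^2 = 16.
Step 3. [x^2 = 16] √ both sides: 16 ≥ 0 gives two branches, so sqrt: x = 4 or -4.

Answer: x ∈ {-4, 4}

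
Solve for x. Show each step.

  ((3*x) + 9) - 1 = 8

Step 1. [((3*x) + 9) - 1 = 8] -1 is outermost — add 1 both sides ⇒ sub: (3*x) + 9 = 9.
Step 2. [(3*x) + 9 = 9] common factor 3 (LHS and 9) — divide through. So factor: x + 3 = 3.
Step 3. [x + 3 = 3] subtract 3: x sits inside (… + 3), so sub: x = 0.

Answer: x ∈ {0}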